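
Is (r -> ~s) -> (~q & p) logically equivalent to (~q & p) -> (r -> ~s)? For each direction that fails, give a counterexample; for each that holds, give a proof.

Both directions fail.

Forward direction. This fails. Under r = T, s = T, p = T, q = F, the left side is true but the right side is false.

Converse. This fails. Under r = F, s = F, p = F, q = F, the left side is false but the right side is true.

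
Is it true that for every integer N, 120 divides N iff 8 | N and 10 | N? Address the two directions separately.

(→) If 120 ∣ N, write N = 120q. Since 120 = 15·8, N = 8·(15q), so 8 ∣ N; and since 120 = 12·10, N = 10·(12q), so 10 ∣ N.

(←) This fails: take N = 40. Both 8 ∣ 40 and 10 ∣ 40, yet 40 is not a multiple of 120 (since 40 = 0·120 + 40), so 120 ∤ 40.

(⇒) holds; (⇐) fails.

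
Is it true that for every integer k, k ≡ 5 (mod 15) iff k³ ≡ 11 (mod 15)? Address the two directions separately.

Forward direction. This fails: take k = 5. Then 5 ≡ 5 (mod 15), but 5³ = 125 ≡ 5 (mod 15), not 11.

Converse. This fails: take k = 11. Then 11³ = 1331 ≡ 11 (mod 15), yet 11 ≡ 11 (mod 15), not 5.

Neither direction holds.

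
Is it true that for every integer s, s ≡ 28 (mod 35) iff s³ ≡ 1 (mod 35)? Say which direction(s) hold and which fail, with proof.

Neither direction holds.

Forward direction. This fails: take s = 28. Then 28 ≡ 28 (mod 35), but 28³ = 21952 ≡ 7 (mod 35), not 1.

Converse. This fails: take s = 1. Then 1³ = 1 ≡ 1 (mod 35), yet 1 ≡ 1 (mod 35), not 28.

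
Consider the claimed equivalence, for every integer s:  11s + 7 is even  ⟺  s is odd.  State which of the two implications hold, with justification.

Both implications hold.

[⇒] Suppose 11s + 7 is even. Since 11 is odd, 11s and s have the same parity, so 11s + 7 ≡ s + 7 (mod 2). As 7 is odd, 11s + 7 is even exactly when s is odd. Thus s is odd.

[⇐] Conversely, suppose s is odd; write s = 2j + 1. Then 11s + 7 = 11·(2j + 1) + 7 = 2·11j + 18, which is even.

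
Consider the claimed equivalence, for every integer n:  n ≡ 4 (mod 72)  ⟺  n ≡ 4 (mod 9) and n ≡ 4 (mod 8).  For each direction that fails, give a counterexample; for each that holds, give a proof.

Equivalent; both directions hold.

Forward direction. Suppose n ≡ 4 (mod 72); write n = 72j + 4. Since 9 ∣ 72, reducing mod 9 gives n ≡ 4 (mod 9); since 8 ∣ 72, reducing mod 8 gives n ≡ 4 (mod 8).

Converse. If n ≡ 4 (mod 9) and n ≡ 4 (mod 8), then by the Chinese remainder theorem n ≡ 4 (mod 72). This is exactly n ≡ 4 (mod 72).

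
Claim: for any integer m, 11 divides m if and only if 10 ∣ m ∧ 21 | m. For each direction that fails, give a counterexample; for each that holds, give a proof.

Both directions fail.

(⇒) This fails: take m = 11. Certainly 11 ∣ 11, but 10 ∤ 11.

(⇐) This fails: take m = 210. Both 10 ∣ 210 and 21 ∣ 210, yet 210 is not a multiple of 11 (since 210 = 19·11 + 1), so 11 ∤ 210.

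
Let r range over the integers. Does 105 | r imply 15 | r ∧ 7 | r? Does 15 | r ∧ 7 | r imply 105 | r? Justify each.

(⟸) Suppose 15 ∣ r and 7 ∣ r. Any common multiple of 15 and 7 is a multiple of their lcm; here gcd(15, 7) = 1, so lcm(15, 7) = 15·7 = 105, so 105 ∣ r.

(⟹) If 105 ∣ r, write r = 105q. Since 105 = 7·15, r = 15·(7q), so 15 ∣ r; and since 105 = 15·7, r = 7·(15q), so 7 ∣ r.

The biconditional holds.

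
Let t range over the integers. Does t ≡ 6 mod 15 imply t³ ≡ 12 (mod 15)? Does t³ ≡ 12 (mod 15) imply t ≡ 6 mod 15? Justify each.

(⇒) This fails: take t = 6. Then 6 ≡ 6 (mod 15), but 6³ = 216 ≡ 6 (mod 15), not 12.

(⇐) This fails: take t = 3. Then 3³ = 27 ≡ 12 (mod 15), yet 3 ≡ 3 (mod 15), not 6.

Neither implication holds.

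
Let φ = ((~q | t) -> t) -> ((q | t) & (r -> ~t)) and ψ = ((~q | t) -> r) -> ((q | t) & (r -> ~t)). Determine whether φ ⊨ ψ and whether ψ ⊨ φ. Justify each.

(⟹) This fails. Under t = F, q = F, r = T, the left side is true but the right side is false.

(⟸) Assume the antecedent. If t is true, the antecedent forces (t = T, q = F, r = F) or (t = T, q = T, r = F), and the consequent holds there. If t is false, the consequent reduces to true regardless of the other variables. Either way the consequent holds.

Only the converse holds.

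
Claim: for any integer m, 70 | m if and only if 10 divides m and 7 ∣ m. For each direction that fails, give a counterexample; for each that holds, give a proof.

[⇒] If 70 ∣ m, write m = 70q. Since 70 = 7·10, m = 10·(7q), so 10 ∣ m; and since 70 = 10·7, m = 7·(10q), so 7 ∣ m.

[⇐] Suppose 10 ∣ m and 7 ∣ m. Any common multiple of 10 and 7 is a multiple of their lcm; here gcd(10, 7) = 1, so lcm(10, 7) = 10·7 = 70, so 70 ∣ m.

Both directions hold; the statement is true.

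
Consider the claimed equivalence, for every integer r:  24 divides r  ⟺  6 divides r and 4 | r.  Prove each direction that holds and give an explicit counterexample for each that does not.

(⟹) If 24 ∣ r, write r = 24q. Since 24 = 4·6, r = 6·(4q), so 6 ∣ r; and since 24 = 6·4, r = 4·(6q), so 4 ∣ r.

(⟸) This fails: take r = 12. Both 6 ∣ 12 and 4 ∣ 12, yet 12 is not a multiple of 24 (since 12 = 0·24 + 12), so 24 ∤ 12.

Not equivalent: only (⇒) holds.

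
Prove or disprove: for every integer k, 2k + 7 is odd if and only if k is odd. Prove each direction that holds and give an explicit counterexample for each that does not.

Not equivalent: only (⇐) holds.

(⟹) This fails: take k = 2. Then 2k + 7 = 11, which is odd, yet k = 2 is even, not odd.

(⟸) Suppose k is odd. Since 2 is even, 2k is even for every k, so 2k + 7 has the same parity as 7, which is odd. Hence 2k + 7 is odd.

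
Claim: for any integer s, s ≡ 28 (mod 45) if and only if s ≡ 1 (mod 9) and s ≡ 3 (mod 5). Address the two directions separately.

Forward direction. Suppose s ≡ 28 (mod 45); write s = 45j + 28. Since 9 ∣ 45, reducing mod 9 gives s ≡ 28 ≡ 1 (mod 9); since 5 ∣ 45, reducing mod 5 gives s ≡ 28 ≡ 3 (mod 5).

Converse. If s ≡ 1 (mod 9) and s ≡ 3 (mod 5), then by the Chinese remainder theorem s ≡ 28 (mod 45). This is exactly s ≡ 28 (mod 45).

Both implications hold.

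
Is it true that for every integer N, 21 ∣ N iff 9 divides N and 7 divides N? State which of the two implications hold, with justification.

[⇐] Suppose 9 ∣ N and 7 ∣ N. Any common multiple of 9 and 7 is a multiple of their lcm; here gcd(9, 7) = 1, so lcm(9, 7) = 9·7 = 63, so 63 ∣ N. Since 21 ∣ 63, it follows that 21 ∣ N.

[⇒] This fails: take N = 21. Certainly 21 ∣ 21, but 9 ∤ 21.

(⇒) fails; (⇐) holds.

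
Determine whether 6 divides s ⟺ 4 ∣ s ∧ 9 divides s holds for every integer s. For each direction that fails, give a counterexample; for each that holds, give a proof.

Forward direction. This fails: take s = 6. Certainly 6 ∣ 6, but 4 ∤ 6.

Converse. Suppose 4 ∣ s and 9 ∣ s. Any common multiple of 4 and 9 is a multiple of their lcm; here gcd(4, 9) = 1, so lcm(4, 9) = 4·9 = 36, so 36 ∣ s. Since 6 ∣ 36, it follows that 6 ∣ s.

Only the reverse direction holds.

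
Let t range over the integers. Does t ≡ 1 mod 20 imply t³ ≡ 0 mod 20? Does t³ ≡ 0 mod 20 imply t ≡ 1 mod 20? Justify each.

[⇒] This fails: take t = 1. Then 1 ≡ 1 (mod 20), but 1³ = 1 ≡ 1 (mod 20), not 0.

[⇐] This fails: take t = 0. Then 0³ = 0 ≡ 0 (mod 20), yet 0 ≡ 0 (mod 20), not 1.

(⇒) fails and (⇐) fails.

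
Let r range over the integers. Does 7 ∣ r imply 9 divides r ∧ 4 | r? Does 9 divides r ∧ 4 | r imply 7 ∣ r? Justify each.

(⟹) This fails: take r = 7. Certainly 7 ∣ 7, but 9 ∤ 7.

(⟸) This fails: take r = 36. Both 9 ∣ 36 and 4 ∣ 36, yet 36 is not a multiple of 7 (since 36 = 5·7 + 1), so 7 ∤ 36.

Neither implication holds.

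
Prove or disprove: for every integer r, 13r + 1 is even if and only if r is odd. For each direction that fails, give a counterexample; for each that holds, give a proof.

(⇒) Suppose 13r + 1 is even. Since 13 is odd, 13r and r have the same parity, so 13r + 1 ≡ r + 1 (mod 2). As 1 is odd, 13r + 1 is even exactly when r is odd. Thus r is odd.

(⇐) Conversely, suppose r is odd; write r = 2j + 1. Then 13r + 1 = 13·(2j + 1) + 1 = 2·13j + 14, which is even.

Both directions hold; the statement is true.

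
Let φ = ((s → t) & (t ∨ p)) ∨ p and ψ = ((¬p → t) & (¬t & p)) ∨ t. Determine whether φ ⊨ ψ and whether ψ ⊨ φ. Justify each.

Equivalent; both directions hold.

[⇒] Assume the antecedent. If t is true, ((¬p → t) & (¬t & p)) ∨ t reduces to true regardless of the other variables. If t is false, the antecedent forces (t = F, s = F, p = T) or (t = F, s = T, p = T), and ((¬p → t) & (¬t & p)) ∨ t holds there. Either way ((¬p → t) & (¬t & p)) ∨ t holds.

[⇐] Assume the antecedent. If t is true, ((s → t) & (t ∨ p)) ∨ p reduces to true regardless of the other variables. If t is false, the antecedent forces (t = F, s = F, p = T) or (t = F, s = T, p = T), and ((s → t) & (t ∨ p)) ∨ p holds there. Either way ((s → t) & (t ∨ p)) ∨ p holds.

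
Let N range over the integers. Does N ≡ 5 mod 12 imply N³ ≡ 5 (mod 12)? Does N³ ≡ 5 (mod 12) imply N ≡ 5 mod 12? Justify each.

(⇒) Suppose N ≡ 5 mod 12. Write N = 12j + 5. Then (12j + 5)³ = 1728j³ + 2160j² + 900j + 125 = 12(144j³ + 180j² + 75j + 10) + 5, so N³ ≡ 5 (mod 12).

(⇐) For the converse, argue contrapositively. If N ≢ 5 (mod 12), then N is congruent to one of 0, 1, 2, 3, 4, 6, 7, 8, 9, 10, 11 modulo 12, and these give N³ ≡ 0, 1, 8, 3, 4, 0, 7, 8, 9, 4, 11 respectively — never 5.

Both implications hold.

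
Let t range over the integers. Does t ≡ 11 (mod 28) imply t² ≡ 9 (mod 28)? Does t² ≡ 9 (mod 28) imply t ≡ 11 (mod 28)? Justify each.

The forward direction holds; the converse fails.

(⇒) Suppose t ≡ 11 (mod 28). Write t = 28j + 11. Then (28j + 11)² = 784j² + 616j + 121 = 28(28j² + 22j + 4) + 9, so t² ≡ 9 (mod 28).

(⇐) This fails: take t = 3. Then 3² = 9 ≡ 9 (mod 28), yet 3 ≡ 3 (mod 28), not 11.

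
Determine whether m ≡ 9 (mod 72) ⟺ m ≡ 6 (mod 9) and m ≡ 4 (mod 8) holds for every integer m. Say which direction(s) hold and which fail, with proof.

(⇒) fails and (⇐) fails.

(→) This fails: m = 9 gives 9 ≡ 9 (mod 72) but 9 ≡ 0 (mod 9), so the conjunction on the right does not hold.

(←) This fails: m = 60 satisfies both congruences on the right (60 ≡ 6 mod 9 and 60 ≡ 4 mod 8) yet 60 ≡ 60 (mod 72), not 9.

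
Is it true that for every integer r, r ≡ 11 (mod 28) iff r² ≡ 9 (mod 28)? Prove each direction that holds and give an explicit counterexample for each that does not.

(⟸) This fails: take r = 3. Then 3² = 9 ≡ 9 (mod 28), yet 3 ≡ 3 (mod 28), not 11.

(⟹) Suppose r ≡ 11 (mod 28). Write r = 28j + 11. Then (28j + 11)² = 784j² + 616j + 121 = 28(28j² + 22j + 4) + 9, so r² ≡ 9 (mod 28).

Not equivalent: only (⇒) holds.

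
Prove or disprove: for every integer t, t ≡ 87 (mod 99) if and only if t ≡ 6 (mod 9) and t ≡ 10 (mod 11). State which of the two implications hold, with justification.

(⇒) Suppose t ≡ 87 (mod 99); write t = 99j + 87. Since 9 ∣ 99, reducing mod 9 gives t ≡ 87 ≡ 6 (mod 9); since 11 ∣ 99, reducing mod 11 gives t ≡ 87 ≡ 10 (mod 11).

(⇐) Conversely, if t ≡ 6 (mod 9) and t ≡ 10 (mod 11), then by the Chinese remainder theorem t ≡ 87 (mod 99). This is exactly t ≡ 87 (mod 99).

The biconditional holds.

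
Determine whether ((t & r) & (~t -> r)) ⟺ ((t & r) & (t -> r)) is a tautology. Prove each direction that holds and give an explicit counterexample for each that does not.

Equivalent; both directions hold.

Forward direction. Assume the antecedent. If t is true, the antecedent forces (t = T, r = T), and (t & r) & (t -> r) holds there. If t is false, the antecedent cannot hold. Either way (t & r) & (t -> r) holds.

Converse. Assume the antecedent. If t is true, the antecedent forces (t = T, r = T), and (t & r) & (~t -> r) holds there. If t is false, the antecedent cannot hold. Either way (t & r) & (~t -> r) holds.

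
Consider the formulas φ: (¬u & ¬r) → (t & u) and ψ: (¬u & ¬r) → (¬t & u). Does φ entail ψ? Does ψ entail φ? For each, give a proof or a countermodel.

Both implications hold.

[⇒] Assume the antecedent. If r is true, (¬u & ¬r) → (¬t & u) reduces to true regardless of the other variables. If r is false, the antecedent forces (r = F, u = T, t = F) or (r = F, u = T, t = T), and (¬u & ¬r) → (¬t & u) holds there. Either way (¬u & ¬r) → (¬t & u) holds.

[⇐] Assume the antecedent. If r is true, (¬u & ¬r) → (t & u) reduces to true regardless of the other variables. If r is false, the antecedent forces (r = F, u = T, t = F) or (r = F, u = T, t = T), and (¬u & ¬r) → (t & u) holds there. Either way (¬u & ¬r) → (t & u) holds.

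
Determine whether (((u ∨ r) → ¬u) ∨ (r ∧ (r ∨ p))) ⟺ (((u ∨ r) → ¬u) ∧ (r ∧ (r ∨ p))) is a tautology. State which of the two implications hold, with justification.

Only the reverse direction holds.

(→) This fails. Under p = F, r = F, u = F, the left side is true but the right side is false.

(←) Assume the antecedent. If p is true, the antecedent forces (p = T, r = T, u = F), and ((u ∨ r) → ¬u) ∨ (r ∧ (r ∨ p)) holds there. If p is false, the antecedent forces (p = F, r = T, u = F), and ((u ∨ r) → ¬u) ∨ (r ∧ (r ∨ p)) holds there. Either way ((u ∨ r) → ¬u) ∨ (r ∧ (r ∨ p)) holds.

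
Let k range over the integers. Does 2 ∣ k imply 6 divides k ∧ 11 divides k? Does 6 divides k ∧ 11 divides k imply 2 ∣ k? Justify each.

(→) This fails: take k = 2. Certainly 2 ∣ 2, but 6 ∤ 2.

(←) Suppose 6 ∣ k and 11 ∣ k. Any common multiple of 6 and 11 is a multiple of their lcm; here gcd(6, 11) = 1, so lcm(6, 11) = 6·11 = 66, so 66 ∣ k. Since 2 ∣ 66, it follows that 2 ∣ k.

Not equivalent: only (⇐) holds.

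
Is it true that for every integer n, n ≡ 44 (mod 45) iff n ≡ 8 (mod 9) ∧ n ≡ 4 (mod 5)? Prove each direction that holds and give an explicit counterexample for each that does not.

(⟹) Suppose n ≡ 44 (mod 45); write n = 45j + 44. Since 9 ∣ 45, reducing mod 9 gives n ≡ 44 ≡ 8 (mod 9); since 5 ∣ 45, reducing mod 5 gives n ≡ 44 ≡ 4 (mod 5).

(⟸) Conversely, if n ≡ 8 (mod 9) and n ≡ 4 (mod 5), then by the Chinese remainder theorem n ≡ 44 (mod 45). This is exactly n ≡ 44 (mod 45).

The biconditional holds.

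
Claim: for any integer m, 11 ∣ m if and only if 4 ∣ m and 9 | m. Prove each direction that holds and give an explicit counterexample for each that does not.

Both directions fail.

[⇒] This fails: take m = 11. Certainly 11 ∣ 11, but 4 ∤ 11.

[⇐] This fails: take m = 36. Both 4 ∣ 36 and 9 ∣ 36, yet 36 is not a multiple of 11 (since 36 = 3·11 + 3), so 11 ∤ 36.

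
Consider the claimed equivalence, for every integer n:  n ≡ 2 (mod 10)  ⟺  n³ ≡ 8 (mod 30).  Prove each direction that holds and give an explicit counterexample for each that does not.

(⟹) This fails: take n = 12. Then 12 ≡ 2 (mod 10), but 12³ = 1728 ≡ 18 (mod 30), not 8.

(⟸) Conversely, the residues r modulo 30 with r³ ≡ 8 (mod 30) are exactly {2}, and each is ≡ 2 (mod 10).

Only the reverse direction holds.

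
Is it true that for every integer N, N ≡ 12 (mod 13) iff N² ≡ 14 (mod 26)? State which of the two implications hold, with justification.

(⇒) fails and (⇐) fails.

Forward direction. This fails: take N = 25. Then 25 ≡ 12 (mod 13), but 25² = 625 ≡ 1 (mod 26), not 14.

Converse. This fails: take N = 14. Then 14² = 196 ≡ 14 (mod 26), yet 14 ≡ 1 (mod 13), not 12.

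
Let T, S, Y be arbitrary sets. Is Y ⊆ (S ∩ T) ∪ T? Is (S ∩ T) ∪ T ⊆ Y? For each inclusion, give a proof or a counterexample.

Neither inclusion holds.

(⟹) This inclusion fails. Take T = ∅, S = ∅, Y = {1}; then 1 ∈ Y but 1 ∉ (S ∩ T) ∪ T.

(⟸) This inclusion fails. Take T = {1}, S = ∅, Y = ∅; then 1 ∈ (S ∩ T) ∪ T but 1 ∉ Y.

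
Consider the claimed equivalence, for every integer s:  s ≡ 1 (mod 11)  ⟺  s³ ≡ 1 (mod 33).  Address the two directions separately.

Not equivalent: only (⇐) holds.

[⇒] This fails: take s = 12. Then 12 ≡ 1 (mod 11), but 12³ = 1728 ≡ 12 (mod 33), not 1.

[⇐] Conversely, the residues r modulo 33 with r³ ≡ 1 (mod 33) are exactly {1}, and each is ≡ 1 (mod 11).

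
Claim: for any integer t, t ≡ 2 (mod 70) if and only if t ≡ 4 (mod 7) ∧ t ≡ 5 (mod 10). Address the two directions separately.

Neither direction holds.

(⇒) This fails: t = 2 gives 2 ≡ 2 (mod 70) but 2 ≡ 2 (mod 7), so the conjunction on the right does not hold.

(⇐) This fails: t = 25 satisfies both congruences on the right (25 ≡ 4 mod 7 and 25 ≡ 5 mod 10) yet 25 ≡ 25 (mod 70), not 2.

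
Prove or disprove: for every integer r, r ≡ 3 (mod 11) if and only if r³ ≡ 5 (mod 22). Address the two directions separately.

(→) This fails: take r = 14. Then 14 ≡ 3 (mod 11), but 14³ = 2744 ≡ 16 (mod 22), not 5.

(←) Conversely, the residues r modulo 22 with r³ ≡ 5 (mod 22) are exactly {3}, and each is ≡ 3 (mod 11).

(⇒) fails; (⇐) holds.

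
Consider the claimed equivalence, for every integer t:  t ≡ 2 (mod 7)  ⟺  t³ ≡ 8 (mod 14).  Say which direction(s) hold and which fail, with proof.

Neither implication holds.

(⟹) This fails: take t = 9. Then 9 ≡ 2 (mod 7), but 9³ = 729 ≡ 1 (mod 14), not 8.

(⟸) This fails: take t = 4. Then 4³ = 64 ≡ 8 (mod 14), yet 4 ≡ 4 (mod 7), not 2.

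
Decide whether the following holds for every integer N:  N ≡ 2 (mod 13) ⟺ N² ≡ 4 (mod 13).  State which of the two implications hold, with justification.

Only the forward implication holds.

(←) This fails: take N = 11. Then 11² = 121 ≡ 4 (mod 13), yet 11 ≡ 11 (mod 13), not 2.

(→) Suppose N ≡ 2 (mod 13). Write N = 13j + 2. Then (13j + 2)² = 169j² + 52j + 4 = 13(13j² + 4j) + 4, so N² ≡ 4 (mod 13).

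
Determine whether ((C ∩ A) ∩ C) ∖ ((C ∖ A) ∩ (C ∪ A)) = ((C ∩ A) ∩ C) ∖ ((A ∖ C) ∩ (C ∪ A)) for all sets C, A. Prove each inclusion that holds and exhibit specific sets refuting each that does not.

Forward inclusion. Let x ∈ ((C ∩ A) ∩ C) ∖ ((C ∖ A) ∩ (C ∪ A)). Then x ∈ C ∩ A, from which x ∈ ((C ∩ A) ∩ C) ∖ ((A ∖ C) ∩ (C ∪ A)).

Reverse inclusion. Let x ∈ ((C ∩ A) ∩ C) ∖ ((A ∖ C) ∩ (C ∪ A)). Then x ∈ C ∩ A, from which x ∈ ((C ∩ A) ∩ C) ∖ ((C ∖ A) ∩ (C ∪ A)).

Both inclusions hold; the sets are equal.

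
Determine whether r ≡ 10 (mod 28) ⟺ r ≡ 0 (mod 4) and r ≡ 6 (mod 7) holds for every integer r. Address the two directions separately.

(→) This fails: r = 10 gives 10 ≡ 10 (mod 28) but 10 ≡ 2 (mod 4), so the conjunction on the right does not hold.

(←) This fails: r = 20 satisfies both congruences on the right (20 ≡ 0 mod 4 and 20 ≡ 6 mod 7) yet 20 ≡ 20 (mod 28), not 10.

Neither direction holds.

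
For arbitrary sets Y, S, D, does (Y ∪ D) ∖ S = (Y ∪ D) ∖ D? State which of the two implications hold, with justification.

Both inclusions fail.

Forward inclusion. This inclusion fails. Take Y = ∅, S = ∅, D = {1}; then 1 ∈ (Y ∪ D) ∖ S but 1 ∉ (Y ∪ D) ∖ D.

Reverse inclusion. This inclusion fails. Take Y = {1}, S = {1}, D = ∅; then 1 ∈ (Y ∪ D) ∖ D but 1 ∉ (Y ∪ D) ∖ S.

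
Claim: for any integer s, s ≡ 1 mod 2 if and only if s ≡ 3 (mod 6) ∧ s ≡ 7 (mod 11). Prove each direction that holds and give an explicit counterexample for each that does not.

Only the converse holds.

(⇒) This fails: s = 1 gives 1 ≡ 1 (mod 2) but 1 ≡ 1 (mod 6), so the conjunction on the right does not hold.

(⇐) Conversely, if s ≡ 3 (mod 6) and s ≡ 7 (mod 11), then by the Chinese remainder theorem s ≡ 51 (mod 66). Since 51 ≡ 1 (mod 2) and 2 ∣ 66, we get s ≡ 1 (mod 2).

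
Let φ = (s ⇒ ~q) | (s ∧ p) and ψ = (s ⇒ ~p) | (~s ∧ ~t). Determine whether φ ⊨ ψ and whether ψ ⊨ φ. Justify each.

Neither direction holds.

[⇒] This fails. Under s = T, t = F, q = F, p = T, the left side is true but the right side is false.

[⇐] This fails. Under s = T, t = F, q = T, p = F, the left side is false but the right side is true.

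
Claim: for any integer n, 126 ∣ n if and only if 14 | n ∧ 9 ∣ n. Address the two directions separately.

(⟹) If 126 ∣ n, write n = 126q. Since 126 = 9·14, n = 14·(9q), so 14 ∣ n; and since 126 = 14·9, n = 9·(14q), so 9 ∣ n.

(⟸) Suppose 14 ∣ n and 9 ∣ n. Any common multiple of 14 and 9 is a multiple of their lcm; here gcd(14, 9) = 1, so lcm(14, 9) = 14·9 = 126, so 126 ∣ n.

Both implications hold.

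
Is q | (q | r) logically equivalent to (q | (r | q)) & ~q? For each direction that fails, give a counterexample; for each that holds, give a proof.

The forward direction fails; the converse holds.

Forward direction. This fails. Under r = F, q = T, the left side is true but the right side is false.

Converse. Assume the antecedent. If r is true, q | (q | r) reduces to true regardless of the other variables. If r is false, the antecedent cannot hold. Either way q | (q | r) holds.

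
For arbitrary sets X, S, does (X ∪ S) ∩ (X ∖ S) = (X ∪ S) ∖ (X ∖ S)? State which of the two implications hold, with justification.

Both inclusions fail.

(⟹) This inclusion fails. Take X = {1}, S = ∅; then 1 ∈ (X ∪ S) ∩ (X ∖ S) but 1 ∉ (X ∪ S) ∖ (X ∖ S).

(⟸) This inclusion fails. Take X = ∅, S = {1}; then 1 ∈ (X ∪ S) ∖ (X ∖ S) but 1 ∉ (X ∪ S) ∩ (X ∖ S).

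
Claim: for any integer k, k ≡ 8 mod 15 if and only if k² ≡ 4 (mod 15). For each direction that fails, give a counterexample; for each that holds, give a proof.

The forward direction holds; the converse fails.

[⇒] Suppose k ≡ 8 mod 15. Write k = 15j + 8. Then (15j + 8)² = 225j² + 240j + 64 = 15(15j² + 16j + 4) + 4, so k² ≡ 4 (mod 15).

[⇐] This fails: take k = 2. Then 2² = 4 ≡ 4 (mod 15), yet 2 ≡ 2 (mod 15), not 8.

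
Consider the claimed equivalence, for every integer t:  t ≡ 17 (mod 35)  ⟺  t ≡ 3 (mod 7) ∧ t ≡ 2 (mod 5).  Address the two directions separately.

Forward direction. Suppose t ≡ 17 (mod 35); write t = 35j + 17. Since 7 ∣ 35, reducing mod 7 gives t ≡ 17 ≡ 3 (mod 7); since 5 ∣ 35, reducing mod 5 gives t ≡ 17 ≡ 2 (mod 5).

Converse. If t ≡ 3 (mod 7) and t ≡ 2 (mod 5), then by the Chinese remainder theorem t ≡ 17 (mod 35). This is exactly t ≡ 17 (mod 35).

The biconditional holds.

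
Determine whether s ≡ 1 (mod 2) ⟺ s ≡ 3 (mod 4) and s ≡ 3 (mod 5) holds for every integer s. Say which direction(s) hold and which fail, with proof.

(⇒) fails; (⇐) holds.

[⇒] This fails: s = 1 gives 1 ≡ 1 (mod 2) but 1 ≡ 1 (mod 4), so the conjunction on the right does not hold.

[⇐] Conversely, if s ≡ 3 (mod 4) and s ≡ 3 (mod 5), then by the Chinese remainder theorem s ≡ 3 (mod 20). Since 3 ≡ 1 (mod 2) and 2 ∣ 20, we get s ≡ 1 (mod 2).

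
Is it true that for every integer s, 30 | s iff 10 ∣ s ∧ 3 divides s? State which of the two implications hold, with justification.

Both implications hold.

(→) If 30 ∣ s, write s = 30q. Since 30 = 3·10, s = 10·(3q), so 10 ∣ s; and since 30 = 10·3, s = 3·(10q), so 3 ∣ s.

(←) Suppose 10 ∣ s and 3 ∣ s. Any common multiple of 10 and 3 is a multiple of their lcm; here gcd(10, 3) = 1, so lcm(10, 3) = 10·3 = 30, so 30 ∣ s.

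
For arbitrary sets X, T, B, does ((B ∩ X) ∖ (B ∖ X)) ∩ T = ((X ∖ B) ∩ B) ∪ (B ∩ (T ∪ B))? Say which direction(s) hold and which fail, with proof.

(⊆) holds; (⊇) fails.

(⊆) Let x ∈ ((B ∩ X) ∖ (B ∖ X)) ∩ T. Then x ∈ X ∩ T ∩ B, from which x ∈ ((X ∖ B) ∩ B) ∪ (B ∩ (T ∪ B)).

(⊇) This inclusion fails. Take X = ∅, T = ∅, B = {1}; then 1 ∈ ((X ∖ B) ∩ B) ∪ (B ∩ (T ∪ B)) but 1 ∉ ((B ∩ X) ∖ (B ∖ X)) ∩ T.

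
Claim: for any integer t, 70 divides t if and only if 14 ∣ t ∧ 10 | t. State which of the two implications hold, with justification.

Equivalent; both directions hold.

(⟹) If 70 ∣ t, write t = 70q. Since 70 = 5·14, t = 14·(5q), so 14 ∣ t; and since 70 = 7·10, t = 10·(7q), so 10 ∣ t.

(⟸) Suppose 14 ∣ t and 10 ∣ t. Any common multiple of 14 and 10 is a multiple of their lcm; here lcm(14, 10) = 14·10/gcd(14, 10) = 140/2 = 70, so 70 ∣ t.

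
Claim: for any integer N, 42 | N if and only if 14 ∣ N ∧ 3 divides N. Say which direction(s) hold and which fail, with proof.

(⇒) If 42 ∣ N, write N = 42q. Since 42 = 3·14, N = 14·(3q), so 14 ∣ N; and since 42 = 14·3, N = 3·(14q), so 3 ∣ N.

(⇐) Suppose 14 ∣ N and 3 ∣ N. Any common multiple of 14 and 3 is a multiple of their lcm; here gcd(14, 3) = 1, so lcm(14, 3) = 14·3 = 42, so 42 ∣ N.

The biconditional holds.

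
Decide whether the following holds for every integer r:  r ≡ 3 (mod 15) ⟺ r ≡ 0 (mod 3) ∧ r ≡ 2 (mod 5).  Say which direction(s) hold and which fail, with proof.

(→) This fails: r = 3 gives 3 ≡ 3 (mod 15) but 3 ≡ 3 (mod 5), so the conjunction on the right does not hold.

(←) This fails: r = 12 satisfies both congruences on the right (12 ≡ 0 mod 3 and 12 ≡ 2 mod 5) yet 12 ≡ 12 (mod 15), not 3.

(⇒) fails and (⇐) fails.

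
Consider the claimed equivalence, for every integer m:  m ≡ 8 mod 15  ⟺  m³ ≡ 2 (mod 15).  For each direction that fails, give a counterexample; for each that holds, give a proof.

[⇒] Suppose m ≡ 8 mod 15. Write m = 15j + 8. Then (15j + 8)³ = 3375j³ + 5400j² + 2880j + 512 = 15(225j³ + 360j² + 192j + 34) + 2, so m³ ≡ 2 (mod 15).

[⇐] Conversely, suppose m³ ≡ 2 (mod 15). The only residue r in {0, …, 14} with r³ ≡ 2 (mod 15) is r = 8, so m ≡ 8 (mod 15).

Equivalent; both directions hold.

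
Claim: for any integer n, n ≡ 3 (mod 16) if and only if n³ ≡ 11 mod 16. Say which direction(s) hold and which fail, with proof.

(⇐) Suppose n³ ≡ 11 (mod 16). The only residue r in {0, …, 15} with r³ ≡ 11 (mod 16) is r = 3, so n ≡ 3 (mod 16).

(⇒) Suppose n ≡ 3 (mod 16). Write n = 16j + 3. Then (16j + 3)³ = 4096j³ + 2304j² + 432j + 27 = 16(256j³ + 144j² + 27j + 1) + 11, so n³ ≡ 11 (mod 16).

Both directions hold; the statement is true.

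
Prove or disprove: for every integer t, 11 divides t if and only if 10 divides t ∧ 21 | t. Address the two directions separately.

(⟹) This fails: take t = 11. Certainly 11 ∣ 11, but 10 ∤ 11.

(⟸) This fails: take t = 210. Both 10 ∣ 210 and 21 ∣ 210, yet 210 is not a multiple of 11 (since 210 = 19·11 + 1), so 11 ∤ 210.

(⇒) fails and (⇐) fails.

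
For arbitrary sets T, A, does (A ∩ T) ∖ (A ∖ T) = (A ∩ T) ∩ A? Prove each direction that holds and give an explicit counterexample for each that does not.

Reverse inclusion. Let x ∈ (A ∩ T) ∩ A. Then x ∈ T ∩ A, from which x ∈ (A ∩ T) ∖ (A ∖ T).

Forward inclusion. Let x ∈ (A ∩ T) ∖ (A ∖ T). Then x ∈ T ∩ A, from which x ∈ (A ∩ T) ∩ A.

Both inclusions hold.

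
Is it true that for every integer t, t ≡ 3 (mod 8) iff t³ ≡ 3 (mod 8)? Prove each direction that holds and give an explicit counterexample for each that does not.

(⟹) Suppose t ≡ 3 (mod 8). Write t = 8j + 3. Then (8j + 3)³ = 512j³ + 576j² + 216j + 27 = 8(64j³ + 72j² + 27j + 3) + 3, so t³ ≡ 3 (mod 8).

(⟸) For the converse, argue contrapositively. If t ≢ 3 (mod 8), then t is congruent to one of 0, 1, 2, 4, 5, 6, 7 modulo 8, and these give t³ ≡ 0, 1, 0, 0, 5, 0, 7 respectively — never 3.

Equivalent; both directions hold.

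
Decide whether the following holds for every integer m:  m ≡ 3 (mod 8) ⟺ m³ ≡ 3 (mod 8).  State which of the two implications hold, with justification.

(⟹) Suppose m ≡ 3 (mod 8). Write m = 8j + 3. Then (8j + 3)³ = 512j³ + 576j² + 216j + 27 = 8(64j³ + 72j² + 27j + 3) + 3, so m³ ≡ 3 (mod 8).

(⟸) For the converse, argue contrapositively. If m ≢ 3 (mod 8), then m is congruent to one of 0, 1, 2, 4, 5, 6, 7 modulo 8, and these give m³ ≡ 0, 1, 0, 0, 5, 0, 7 respectively — never 3.

Both directions hold; the statement is true.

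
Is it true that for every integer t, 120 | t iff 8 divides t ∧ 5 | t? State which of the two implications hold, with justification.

(⇒) holds; (⇐) fails.

(⟹) If 120 ∣ t, write t = 120q. Since 120 = 15·8, t = 8·(15q), so 8 ∣ t; and since 120 = 24·5, t = 5·(24q), so 5 ∣ t.

(⟸) This fails: take t = 40. Both 8 ∣ 40 and 5 ∣ 40, yet 40 is not a multiple of 120 (since 40 = 0·120 + 40), so 120 ∤ 40.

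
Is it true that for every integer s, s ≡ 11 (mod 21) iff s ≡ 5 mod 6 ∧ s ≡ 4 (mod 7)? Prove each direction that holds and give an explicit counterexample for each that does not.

(⇒) fails; (⇐) holds.

Forward direction. This fails: s = 32 gives 32 ≡ 11 (mod 21) but 32 ≡ 2 (mod 6), so the conjunction on the right does not hold.

Converse. If s ≡ 5 (mod 6) and s ≡ 4 (mod 7), then by the Chinese remainder theorem s ≡ 11 (mod 42). Since 11 ≡ 11 (mod 21) and 21 ∣ 42, we get s ≡ 11 (mod 21).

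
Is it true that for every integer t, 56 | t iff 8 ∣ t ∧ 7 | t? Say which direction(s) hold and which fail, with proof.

Forward direction. If 56 ∣ t, write t = 56q. Since 56 = 7·8, t = 8·(7q), so 8 ∣ t; and since 56 = 8·7, t = 7·(8q), so 7 ∣ t.

Converse. Suppose 8 ∣ t and 7 ∣ t. Any common multiple of 8 and 7 is a multiple of their lcm; here gcd(8, 7) = 1, so lcm(8, 7) = 8·7 = 56, so 56 ∣ t.

Both directions hold; the statement is true.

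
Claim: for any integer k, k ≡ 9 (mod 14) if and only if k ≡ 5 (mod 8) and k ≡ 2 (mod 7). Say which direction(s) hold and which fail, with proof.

(⟸) If k ≡ 5 (mod 8) and k ≡ 2 (mod 7), then by the Chinese remainder theorem k ≡ 37 (mod 56). Since 37 ≡ 9 (mod 14) and 14 ∣ 56, we get k ≡ 9 (mod 14).

(⟹) This fails: k = 9 gives 9 ≡ 9 (mod 14) but 9 ≡ 1 (mod 8), so the conjunction on the right does not hold.

The forward direction fails; the converse holds.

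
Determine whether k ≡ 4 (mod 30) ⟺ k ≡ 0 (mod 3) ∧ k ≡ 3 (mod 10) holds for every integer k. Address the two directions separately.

Neither direction holds.

(⟹) This fails: k = 4 gives 4 ≡ 4 (mod 30) but 4 ≡ 1 (mod 3), so the conjunction on the right does not hold.

(⟸) This fails: k = 3 satisfies both congruences on the right (3 ≡ 0 mod 3 and 3 ≡ 3 mod 10) yet 3 ≡ 3 (mod 30), not 4.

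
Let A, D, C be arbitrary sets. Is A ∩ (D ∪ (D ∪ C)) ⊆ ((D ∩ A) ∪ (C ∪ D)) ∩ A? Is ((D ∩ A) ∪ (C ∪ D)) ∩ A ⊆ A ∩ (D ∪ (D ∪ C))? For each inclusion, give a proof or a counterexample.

(⟹) Let x ∈ A ∩ (D ∪ (D ∪ C)). Then either x ∈ A ∩ D and x ∉ C; or x ∈ A ∩ C and x ∉ D; or x ∈ A ∩ D ∩ C. In each case x ∈ ((D ∩ A) ∪ (C ∪ D)) ∩ A, so A ∩ (D ∪ (D ∪ C)) ⊆ ((D ∩ A) ∪ (C ∪ D)) ∩ A.

(⟸) Let x ∈ ((D ∩ A) ∪ (C ∪ D)) ∩ A. Then either x ∈ A ∩ D and x ∉ C; or x ∈ A ∩ C and x ∉ D; or x ∈ A ∩ D ∩ C. In each case x ∈ A ∩ (D ∪ (D ∪ C)), so ((D ∩ A) ∪ (C ∪ D)) ∩ A ⊆ A ∩ (D ∪ (D ∪ C)).

The two sets are equal.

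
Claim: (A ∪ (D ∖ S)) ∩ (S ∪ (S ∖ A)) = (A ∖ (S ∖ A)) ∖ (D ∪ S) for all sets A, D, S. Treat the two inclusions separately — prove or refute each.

(⊆) fails and (⊇) fails.

Forward inclusion. This inclusion fails. Take A = {1}, D = ∅, S = {1}; then 1 ∈ (A ∪ (D ∖ S)) ∩ (S ∪ (S ∖ A)) but 1 ∉ (A ∖ (S ∖ A)) ∖ (D ∪ S).

Reverse inclusion. This inclusion fails. Take A = {1}, D = ∅, S = ∅; then 1 ∈ (A ∖ (S ∖ A)) ∖ (D ∪ S) but 1 ∉ (A ∪ (D ∖ S)) ∩ (S ∪ (S ∖ A)).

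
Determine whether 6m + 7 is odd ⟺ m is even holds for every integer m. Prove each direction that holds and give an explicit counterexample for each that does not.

(→) This fails: take m = 3. Then 6m + 7 = 25, which is odd, yet m = 3 is odd, not even.

(←) Suppose m is even. Since 6 is even, 6m is even for every m, so 6m + 7 has the same parity as 7, which is odd. Hence 6m + 7 is odd.

Only the reverse direction holds.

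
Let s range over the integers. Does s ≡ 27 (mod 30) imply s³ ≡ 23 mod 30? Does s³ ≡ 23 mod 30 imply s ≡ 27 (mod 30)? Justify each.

Forward direction. This fails: take s = 27. Then 27 ≡ 27 (mod 30), but 27³ = 19683 ≡ 3 (mod 30), not 23.

Converse. This fails: take s = 17. Then 17³ = 4913 ≡ 23 (mod 30), yet 17 ≡ 17 (mod 30), not 27.

(⇒) fails and (⇐) fails.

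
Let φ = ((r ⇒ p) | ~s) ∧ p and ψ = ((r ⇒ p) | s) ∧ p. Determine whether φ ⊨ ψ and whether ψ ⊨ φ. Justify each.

(⟸) Assume the antecedent. If s is true, the antecedent forces (s = T, p = T, r = F) or (s = T, p = T, r = T), and ((r ⇒ p) | ~s) ∧ p holds there. If s is false, the antecedent forces (s = F, p = T, r = F) or (s = F, p = T, r = T), and ((r ⇒ p) | ~s) ∧ p holds there. Either way ((r ⇒ p) | ~s) ∧ p holds.

(⟹) Assume the antecedent. If s is true, the antecedent forces (s = T, p = T, r = F) or (s = T, p = T, r = T), and ((r ⇒ p) | s) ∧ p holds there. If s is false, the antecedent forces (s = F, p = T, r = F) or (s = F, p = T, r = T), and ((r ⇒ p) | s) ∧ p holds there. Either way ((r ⇒ p) | s) ∧ p holds.

Equivalent; both directions hold.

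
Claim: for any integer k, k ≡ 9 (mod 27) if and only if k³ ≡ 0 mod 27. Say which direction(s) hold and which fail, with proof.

(⟸) This fails: take k = 0. Then 0³ = 0 ≡ 0 (mod 27), yet 0 ≡ 0 (mod 27), not 9.

(⟹) Suppose k ≡ 9 (mod 27). Write k = 27j + 9. Then (27j + 9)³ = 19683j³ + 19683j² + 6561j + 729 = 27(729j³ + 729j² + 243j + 27) + 0, so k³ ≡ 0 (mod 27).

Only the forward implication holds.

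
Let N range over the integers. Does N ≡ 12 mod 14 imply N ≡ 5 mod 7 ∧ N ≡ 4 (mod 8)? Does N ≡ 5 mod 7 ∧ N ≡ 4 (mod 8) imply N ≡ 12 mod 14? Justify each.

Only the reverse direction holds.

[⇐] If N ≡ 5 (mod 7) and N ≡ 4 (mod 8), then by the Chinese remainder theorem N ≡ 12 (mod 56). Since 12 ≡ 12 (mod 14) and 14 ∣ 56, we get N ≡ 12 (mod 14).

[⇒] This fails: N = 40 gives 40 ≡ 12 (mod 14) but 40 ≡ 0 (mod 8), so the conjunction on the right does not hold.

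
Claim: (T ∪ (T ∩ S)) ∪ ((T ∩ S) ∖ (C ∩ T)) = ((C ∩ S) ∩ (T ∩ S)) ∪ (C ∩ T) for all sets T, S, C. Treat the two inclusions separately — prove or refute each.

(⟸) Let x ∈ ((C ∩ S) ∩ (T ∩ S)) ∪ (C ∩ T). Then either x ∈ T ∩ C and x ∉ S; or x ∈ T ∩ S ∩ C. In each case x ∈ (T ∪ (T ∩ S)) ∪ ((T ∩ S) ∖ (C ∩ T)), so ((C ∩ S) ∩ (T ∩ S)) ∪ (C ∩ T) ⊆ (T ∪ (T ∩ S)) ∪ ((T ∩ S) ∖ (C ∩ T)).

(⟹) This inclusion fails. Take T = {1}, S = ∅, C = ∅; then 1 ∈ (T ∪ (T ∩ S)) ∪ ((T ∩ S) ∖ (C ∩ T)) but 1 ∉ ((C ∩ S) ∩ (T ∩ S)) ∪ (C ∩ T).

(⊆) fails; (⊇) holds.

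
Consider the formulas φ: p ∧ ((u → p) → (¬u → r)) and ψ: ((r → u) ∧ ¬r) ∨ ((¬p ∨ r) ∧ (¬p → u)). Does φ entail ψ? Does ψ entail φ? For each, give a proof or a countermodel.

Only the forward implication holds.

(→) Assume the antecedent. If r is true, the antecedent forces (r = T, u = F, p = T) or (r = T, u = T, p = T), and the consequent holds there. If r is false, the consequent reduces to true regardless of the other variables. Either way the consequent holds.

(←) This fails. Under r = F, u = F, p = F, the left side is false but the right side is true.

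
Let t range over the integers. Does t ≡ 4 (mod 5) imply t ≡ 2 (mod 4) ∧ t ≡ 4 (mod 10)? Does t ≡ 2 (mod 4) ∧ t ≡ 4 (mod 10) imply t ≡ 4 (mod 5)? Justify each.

Only the reverse direction holds.

(→) This fails: t = 9 gives 9 ≡ 4 (mod 5) but 9 ≡ 1 (mod 4), so the conjunction on the right does not hold.

(←) Conversely, if t ≡ 2 (mod 4) and t ≡ 4 (mod 10), then by the Chinese remainder theorem t ≡ 14 (mod 20). Since 14 ≡ 4 (mod 5) and 5 ∣ 20, we get t ≡ 4 (mod 5).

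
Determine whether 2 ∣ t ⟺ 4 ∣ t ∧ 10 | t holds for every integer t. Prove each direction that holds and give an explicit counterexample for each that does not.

(⇒) This fails: take t = 2. Certainly 2 ∣ 2, but 4 ∤ 2.

(⇐) Suppose 4 ∣ t and 10 ∣ t. Any common multiple of 4 and 10 is a multiple of their lcm; here lcm(4, 10) = 4·10/gcd(4, 10) = 40/2 = 20, so 20 ∣ t. Since 2 ∣ 20, it follows that 2 ∣ t.

(⇒) fails; (⇐) holds.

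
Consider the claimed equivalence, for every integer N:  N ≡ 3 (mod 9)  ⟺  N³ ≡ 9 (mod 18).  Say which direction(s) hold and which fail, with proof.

Neither implication holds.

(→) This fails: take N = 12. Then 12 ≡ 3 (mod 9), but 12³ = 1728 ≡ 0 (mod 18), not 9.

(←) This fails: take N = 9. Then 9³ = 729 ≡ 9 (mod 18), yet 9 ≡ 0 (mod 9), not 3.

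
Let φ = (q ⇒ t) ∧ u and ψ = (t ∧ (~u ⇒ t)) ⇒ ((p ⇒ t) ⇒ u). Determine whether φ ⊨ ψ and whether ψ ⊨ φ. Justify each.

The forward direction holds; the converse fails.

Converse. This fails. Under p = F, u = F, t = F, q = F, the left side is false but the right side is true.

Forward direction. Assume the antecedent. If u is true, (t ∧ (~u ⇒ t)) ⇒ ((p ⇒ t) ⇒ u) reduces to true regardless of the other variables. If u is false, the antecedent cannot hold. Either way (t ∧ (~u ⇒ t)) ⇒ ((p ⇒ t) ⇒ u) holds.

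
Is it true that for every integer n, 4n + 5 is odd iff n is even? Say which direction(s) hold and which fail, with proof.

Only the converse holds.

(→) This fails: take n = 5. Then 4n + 5 = 25, which is odd, yet n = 5 is odd, not even.

(←) Suppose n is even. Since 4 is even, 4n is even for every n, so 4n + 5 has the same parity as 5, which is odd. Hence 4n + 5 is odd.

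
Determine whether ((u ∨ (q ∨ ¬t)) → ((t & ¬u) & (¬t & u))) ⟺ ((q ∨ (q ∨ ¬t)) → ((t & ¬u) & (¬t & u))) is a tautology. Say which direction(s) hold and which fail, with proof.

Only the forward direction holds.

Forward direction. Assume the antecedent. If u is true, the antecedent cannot hold. If u is false, the antecedent forces (u = F, q = F, t = T), and the consequent holds there. Either way the consequent holds.

Converse. This fails. Under u = T, q = F, t = T, the left side is false but the right side is true.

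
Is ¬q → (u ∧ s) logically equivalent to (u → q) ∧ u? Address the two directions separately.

Only the reverse direction holds.

(⟸) Assume the antecedent. If u is true, the antecedent forces (u = T, s = F, q = T) or (u = T, s = T, q = T), and ¬q → (u ∧ s) holds there. If u is false, the antecedent cannot hold. Either way ¬q → (u ∧ s) holds.

(⟹) This fails. Under u = T, s = T, q = F, the left side is true but the right side is false.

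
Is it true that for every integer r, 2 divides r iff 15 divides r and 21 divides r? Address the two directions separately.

Neither direction holds.

(⇒) This fails: take r = 2. Certainly 2 ∣ 2, but 15 ∤ 2.

(⇐) This fails: take r = 105. Both 15 ∣ 105 and 21 ∣ 105, yet 105 is not a multiple of 2 (since 105 = 52·2 + 1), so 2 ∤ 105.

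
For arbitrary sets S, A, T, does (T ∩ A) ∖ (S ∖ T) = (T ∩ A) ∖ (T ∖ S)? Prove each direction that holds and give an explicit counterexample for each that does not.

Only the reverse inclusion holds.

Forward inclusion. This inclusion fails. Take S = ∅, A = {1}, T = {1}; then 1 ∈ (T ∩ A) ∖ (S ∖ T) but 1 ∉ (T ∩ A) ∖ (T ∖ S).

Reverse inclusion. Let x ∈ (T ∩ A) ∖ (T ∖ S). Then x ∈ S ∩ A ∩ T, from which x ∈ (T ∩ A) ∖ (S ∖ T).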